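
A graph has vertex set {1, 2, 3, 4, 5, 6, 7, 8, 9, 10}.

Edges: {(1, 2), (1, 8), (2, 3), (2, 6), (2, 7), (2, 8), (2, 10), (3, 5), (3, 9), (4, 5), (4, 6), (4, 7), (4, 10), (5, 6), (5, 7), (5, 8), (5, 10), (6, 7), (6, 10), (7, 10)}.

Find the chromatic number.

5

4, 5, 6, 7, 10 are pairwise adjacent (a clique of size 5), so at least 5 colors are needed.
5 colors suffice: color red → {2, 5, 9}; color blue → {3, 7, 8}; color green → {1, 6}; color yellow → {10}; color purple → {4}. Every edge joins two different colors.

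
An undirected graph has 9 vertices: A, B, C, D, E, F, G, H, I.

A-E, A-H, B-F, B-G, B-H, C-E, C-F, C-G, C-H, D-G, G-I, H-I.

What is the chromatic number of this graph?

2

D and G are adjacent, so at least 2 colors are needed.
A valid assignment using 2 colors: A=1, B=1, C=1, D=1, E=2, F=2, G=2, H=2, I=1. Every edge joins two different colors.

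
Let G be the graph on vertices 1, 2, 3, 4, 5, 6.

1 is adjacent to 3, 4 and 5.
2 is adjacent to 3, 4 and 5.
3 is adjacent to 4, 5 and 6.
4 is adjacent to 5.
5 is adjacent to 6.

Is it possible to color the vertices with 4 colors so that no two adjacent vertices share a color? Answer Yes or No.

The chromatic number is 4. 2, 3, 4, 5 are mutually adjacent (a clique of size 4), so at least 4 colors are needed.
4 colors suffice: color red → {3}; color blue → {5}; color green → {4, 6}; color yellow → {1, 2}.
That is already a proper 4-coloring.

Yes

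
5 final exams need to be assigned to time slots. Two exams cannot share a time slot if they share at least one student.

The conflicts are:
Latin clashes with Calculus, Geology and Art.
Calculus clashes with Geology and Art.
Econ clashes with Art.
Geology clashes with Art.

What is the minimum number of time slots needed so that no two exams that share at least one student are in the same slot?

4

Latin, Calculus, Geology, Art are mutually in conflict, so at least 4 time slots are needed.
Using 4 time slots: Latin=2, Calculus=3, Econ=2, Geology=4, Art=1. No two conflicting exams share a time slot.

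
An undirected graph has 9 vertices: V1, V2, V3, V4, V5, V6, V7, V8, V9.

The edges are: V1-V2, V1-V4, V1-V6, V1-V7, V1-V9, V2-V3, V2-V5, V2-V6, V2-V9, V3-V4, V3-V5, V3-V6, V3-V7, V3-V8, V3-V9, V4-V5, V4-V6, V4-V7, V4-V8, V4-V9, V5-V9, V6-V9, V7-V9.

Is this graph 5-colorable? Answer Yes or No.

The chromatic number is 4. V3, V4, V7, V9 form a clique, so at least 4 colors are needed.
4 colors suffice: color 1 → {V1, V3}; color 2 → {V2, V4}; color 3 → {V8, V9}; color 4 → {V5, V6, V7}.
Since 5 ≥ 4, a proper 5-coloring certainly exists.

Yes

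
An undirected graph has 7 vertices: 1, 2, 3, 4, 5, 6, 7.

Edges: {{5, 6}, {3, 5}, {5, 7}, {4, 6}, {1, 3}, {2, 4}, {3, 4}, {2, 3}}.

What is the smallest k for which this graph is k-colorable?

2, 3, 4 form a triangle, so at least 3 colors are needed.
3 colors suffice: color a → {3, 6, 7}; color b → {1, 4, 5}; color c → {2}. Each edge has distinct colors on its endpoints.

3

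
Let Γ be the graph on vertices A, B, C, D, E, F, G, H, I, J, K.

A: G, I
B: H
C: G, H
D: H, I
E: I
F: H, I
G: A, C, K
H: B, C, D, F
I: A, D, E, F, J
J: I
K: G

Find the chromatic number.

2

I and J are adjacent, so at least 2 colors are needed.
2 colors suffice: A=2, B=2, C=2, D=2, E=2, F=2, G=1, H=1, I=1, J=2, K=2. Each edge has distinct colors on its endpoints.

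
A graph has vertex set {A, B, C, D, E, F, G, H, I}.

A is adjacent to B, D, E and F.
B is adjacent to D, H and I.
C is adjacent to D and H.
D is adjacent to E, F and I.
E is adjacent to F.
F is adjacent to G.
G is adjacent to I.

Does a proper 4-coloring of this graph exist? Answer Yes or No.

Yes

The chromatic number is 4. A, D, E, F are mutually adjacent (a clique of size 4), so at least 4 colors are needed.
One proper 4-coloring: A=green, B=blue, C=blue, D=red, E=yellow, F=blue, G=red, H=red, I=green.
That is already a proper 4-coloring.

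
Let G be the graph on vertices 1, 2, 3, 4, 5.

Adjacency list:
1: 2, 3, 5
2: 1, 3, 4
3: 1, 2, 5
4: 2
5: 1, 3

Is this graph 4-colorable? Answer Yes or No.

The chromatic number is 3. 1, 2, 3 are mutually adjacent, so at least 3 colors are needed.
3 colors suffice: color red → {2, 5}; color blue → {1, 4}; color green → {3}.
Since 4 ≥ 3, a proper 4-coloring certainly exists.

Yes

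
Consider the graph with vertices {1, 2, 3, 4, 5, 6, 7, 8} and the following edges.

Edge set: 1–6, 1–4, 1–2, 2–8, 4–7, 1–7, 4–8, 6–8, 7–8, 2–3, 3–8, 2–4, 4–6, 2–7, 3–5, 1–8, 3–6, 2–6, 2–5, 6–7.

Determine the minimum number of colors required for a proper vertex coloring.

6

1, 2, 4, 6, 7, 8 are mutually adjacent (a clique of size 6), so at least 6 colors are needed.
A valid assignment using 6 colors: 1=f, 2=a, 3=d, 4=e, 5=b, 6=b, 7=d, 8=c. No two adjacent vertices share a color.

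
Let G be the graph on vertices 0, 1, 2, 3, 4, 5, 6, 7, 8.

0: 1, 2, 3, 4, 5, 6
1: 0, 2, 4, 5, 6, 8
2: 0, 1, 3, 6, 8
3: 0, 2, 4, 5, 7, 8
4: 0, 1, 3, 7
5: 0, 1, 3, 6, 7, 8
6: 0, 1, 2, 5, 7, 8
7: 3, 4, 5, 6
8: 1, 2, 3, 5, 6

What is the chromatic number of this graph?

1, 2, 6, 8 are mutually adjacent (a clique of size 4), so at least 4 colors are needed.
A valid assignment using 4 colors: 0=c, 1=a, 2=d, 3=a, 4=b, 5=d, 6=b, 7=c, 8=c. No two adjacent vertices share a color.

4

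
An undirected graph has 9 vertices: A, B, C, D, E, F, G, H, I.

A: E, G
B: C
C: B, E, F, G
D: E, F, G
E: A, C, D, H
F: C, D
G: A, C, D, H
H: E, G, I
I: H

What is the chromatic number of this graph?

2

D and F are adjacent, so at least 2 colors are needed.
2 colors suffice: color 1 → {B, E, F, G, I}; color 2 → {A, C, D, H}. Each edge has distinct colors on its endpoints.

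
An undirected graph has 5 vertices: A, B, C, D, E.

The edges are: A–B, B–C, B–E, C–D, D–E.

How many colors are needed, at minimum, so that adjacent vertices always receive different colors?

B and E are adjacent, so at least 2 colors are needed.
A valid assignment using 2 colors: A=2, B=1, C=2, D=1, E=2. No two adjacent vertices share a color.

2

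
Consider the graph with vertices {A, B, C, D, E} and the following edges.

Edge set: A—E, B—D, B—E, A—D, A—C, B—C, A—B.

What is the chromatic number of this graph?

3

A, B, E are pairwise adjacent, so at least 3 colors are needed.
3 colors suffice: color 1 → {A}; color 2 → {B}; color 3 → {C, D, E}. No two adjacent vertices share a color.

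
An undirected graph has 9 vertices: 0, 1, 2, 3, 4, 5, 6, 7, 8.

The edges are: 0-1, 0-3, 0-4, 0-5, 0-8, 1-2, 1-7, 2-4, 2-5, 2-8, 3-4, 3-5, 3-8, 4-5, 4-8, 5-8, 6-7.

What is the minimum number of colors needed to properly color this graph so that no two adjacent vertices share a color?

5

0, 3, 4, 5, 8 form a clique, so at least 5 colors are needed.
5 colors suffice: color a → {1, 4, 6}; color b → {7, 8}; color c → {5}; color d → {0, 2}; color e → {3}. No two adjacent vertices share a color.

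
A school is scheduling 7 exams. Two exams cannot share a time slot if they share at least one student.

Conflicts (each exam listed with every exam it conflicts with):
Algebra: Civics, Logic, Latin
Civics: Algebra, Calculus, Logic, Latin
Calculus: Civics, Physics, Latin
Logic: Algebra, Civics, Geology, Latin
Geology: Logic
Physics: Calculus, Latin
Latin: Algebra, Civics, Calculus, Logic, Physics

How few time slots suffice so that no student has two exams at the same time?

Algebra, Civics, Logic, Latin pairwise conflict, so at least 4 time slots are needed.
4 time slots suffice: Algebra=4, Civics=3, Calculus=2, Logic=2, Geology=1, Physics=3, Latin=1. Each listed conflict is separated.

4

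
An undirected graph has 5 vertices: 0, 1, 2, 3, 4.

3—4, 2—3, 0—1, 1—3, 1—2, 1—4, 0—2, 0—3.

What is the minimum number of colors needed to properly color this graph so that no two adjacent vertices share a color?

0, 1, 2, 3 are pairwise adjacent (a clique of size 4), so at least 4 colors are needed.
4 colors suffice: 0=d, 1=b, 2=c, 3=a, 4=c. Each edge has distinct colors on its endpoints.

4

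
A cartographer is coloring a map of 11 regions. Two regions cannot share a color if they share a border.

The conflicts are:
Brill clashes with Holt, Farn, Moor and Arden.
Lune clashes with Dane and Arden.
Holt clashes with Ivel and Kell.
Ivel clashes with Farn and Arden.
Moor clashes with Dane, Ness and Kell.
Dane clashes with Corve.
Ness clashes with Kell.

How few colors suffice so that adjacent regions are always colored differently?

Moor, Ness, Kell are mutually in conflict, so at least 3 colors are needed.
3 colors suffice: color 1 → {Brill, Ivel, Dane, Kell}; color 2 → {Holt, Farn, Moor, Arden, Corve}; color 3 → {Lune, Ness}. Each listed conflict is separated.

3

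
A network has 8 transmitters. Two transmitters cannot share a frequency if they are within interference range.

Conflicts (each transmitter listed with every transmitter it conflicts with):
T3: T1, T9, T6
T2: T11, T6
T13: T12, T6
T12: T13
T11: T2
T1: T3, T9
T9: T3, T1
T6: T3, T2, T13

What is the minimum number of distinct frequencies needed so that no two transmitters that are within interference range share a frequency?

T3, T1, T9 are mutually in conflict, so at least 3 frequencies are needed.
Using 3 frequencies: T3=1, T2=1, T13=1, T12=2, T11=2, T1=2, T9=3, T6=2. Each listed conflict is separated.

3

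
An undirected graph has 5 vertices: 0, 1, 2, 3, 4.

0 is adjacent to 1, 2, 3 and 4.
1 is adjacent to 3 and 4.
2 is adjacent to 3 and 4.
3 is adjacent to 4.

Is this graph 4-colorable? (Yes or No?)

Yes

The chromatic number is 4. 0, 1, 3, 4 are mutually adjacent (a clique of size 4), so at least 4 colors are needed.
One proper 4-coloring: 0=a, 1=d, 2=d, 3=c, 4=b.
That is already a proper 4-coloring.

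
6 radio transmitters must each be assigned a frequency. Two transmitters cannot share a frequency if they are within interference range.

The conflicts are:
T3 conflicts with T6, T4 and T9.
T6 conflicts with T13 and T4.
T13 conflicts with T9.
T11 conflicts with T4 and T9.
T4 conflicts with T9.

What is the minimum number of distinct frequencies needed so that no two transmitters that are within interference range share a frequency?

3

T3, T6, T4 all conflict with each other, so at least 3 frequencies are needed.
3 frequencies suffice: frequency 1 → {T13, T4}; frequency 2 → {T6, T9}; frequency 3 → {T3, T11}. Every pair that conflicts lands in different frequencies.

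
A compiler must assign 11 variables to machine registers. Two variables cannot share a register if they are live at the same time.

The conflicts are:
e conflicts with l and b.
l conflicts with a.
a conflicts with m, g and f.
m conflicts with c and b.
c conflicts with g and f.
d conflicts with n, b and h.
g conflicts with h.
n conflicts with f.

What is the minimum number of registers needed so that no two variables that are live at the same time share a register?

The cycle m-b-e-l-a-m has odd length 5, so it cannot be 2-colored; at least 3 registers are needed.
3 registers suffice: register 1 → {e, a, c, d}; register 2 → {l, m, g, f}; register 3 → {n, b, h}. No two conflicting variables share a register.

3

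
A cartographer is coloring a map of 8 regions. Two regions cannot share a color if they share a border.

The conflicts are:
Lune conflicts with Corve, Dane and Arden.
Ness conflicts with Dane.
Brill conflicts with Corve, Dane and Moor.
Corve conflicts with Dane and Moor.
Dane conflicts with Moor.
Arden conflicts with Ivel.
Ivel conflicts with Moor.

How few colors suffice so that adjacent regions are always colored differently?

4

Brill, Corve, Dane, Moor are mutually in conflict, so at least 4 colors are needed.
4 colors suffice: color 1 → {Dane, Ivel}; color 2 → {Ness, Corve, Arden}; color 3 → {Lune, Moor}; color 4 → {Brill}. Every pair that conflicts lands in different colors.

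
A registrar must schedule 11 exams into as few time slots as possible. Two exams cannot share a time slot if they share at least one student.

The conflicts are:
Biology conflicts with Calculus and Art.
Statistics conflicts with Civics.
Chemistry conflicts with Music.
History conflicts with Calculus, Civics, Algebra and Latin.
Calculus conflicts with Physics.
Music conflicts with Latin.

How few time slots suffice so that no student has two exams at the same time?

2

Music and Latin conflict, so at least 2 time slots are needed.
2 time slots suffice: time slot 1 → {Biology, Statistics, History, Physics, Music}; time slot 2 → {Chemistry, Calculus, Art, Civics, Algebra, Latin}. Every pair that conflicts lands in different time slots.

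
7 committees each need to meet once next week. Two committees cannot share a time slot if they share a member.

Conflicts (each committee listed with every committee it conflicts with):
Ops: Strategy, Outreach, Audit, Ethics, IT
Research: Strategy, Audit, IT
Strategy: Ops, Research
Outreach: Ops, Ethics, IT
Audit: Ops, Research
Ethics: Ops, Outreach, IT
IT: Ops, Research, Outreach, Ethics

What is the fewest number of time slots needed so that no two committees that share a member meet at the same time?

Ops, Outreach, Ethics, IT are mutually in conflict, so at least 4 time slots are needed.
Using 4 time slots: Ops=1, Research=1, Strategy=2, Outreach=3, Audit=2, Ethics=4, IT=2. No two conflicting committees share a time slot.

4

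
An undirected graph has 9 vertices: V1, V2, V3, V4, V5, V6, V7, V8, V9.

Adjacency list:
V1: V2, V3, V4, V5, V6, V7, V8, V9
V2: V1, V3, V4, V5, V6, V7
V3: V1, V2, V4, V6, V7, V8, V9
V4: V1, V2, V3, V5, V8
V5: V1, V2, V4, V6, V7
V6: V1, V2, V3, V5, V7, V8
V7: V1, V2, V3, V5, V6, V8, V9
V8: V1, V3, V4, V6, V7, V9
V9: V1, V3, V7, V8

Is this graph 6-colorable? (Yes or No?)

The chromatic number is 5. V1, V2, V5, V6, V7 form a clique, so at least 5 colors are needed.
A valid assignment using 5 colors: V1=R, V2=Y, V3=G, V4=B, V5=G, V6=P, V7=B, V8=Y, V9=P.
Since 6 ≥ 5, a proper 6-coloring certainly exists.

Yes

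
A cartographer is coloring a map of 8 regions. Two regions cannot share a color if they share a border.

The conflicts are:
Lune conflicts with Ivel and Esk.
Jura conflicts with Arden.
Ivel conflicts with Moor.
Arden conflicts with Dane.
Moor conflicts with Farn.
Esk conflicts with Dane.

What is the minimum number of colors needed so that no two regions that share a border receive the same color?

2

Lune and Esk conflict, so at least 2 colors are needed.
2 colors suffice: color 1 → {Lune, Jura, Moor, Dane}; color 2 → {Ivel, Arden, Esk, Farn}. Every pair that conflicts lands in different colors.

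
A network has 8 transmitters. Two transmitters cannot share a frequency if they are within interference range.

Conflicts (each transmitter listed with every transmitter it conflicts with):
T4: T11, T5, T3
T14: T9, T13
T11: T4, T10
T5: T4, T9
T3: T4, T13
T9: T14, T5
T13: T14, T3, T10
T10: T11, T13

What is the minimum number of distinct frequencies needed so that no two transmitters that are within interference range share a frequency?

The cycle T10-T11-T4-T3-T13-T10 has odd length 5, so it cannot be 2-colored; at least 3 frequencies are needed.
Using 3 frequencies: T4=1, T14=2, T11=2, T5=2, T3=2, T9=1, T13=1, T10=3. Each listed conflict is separated.

3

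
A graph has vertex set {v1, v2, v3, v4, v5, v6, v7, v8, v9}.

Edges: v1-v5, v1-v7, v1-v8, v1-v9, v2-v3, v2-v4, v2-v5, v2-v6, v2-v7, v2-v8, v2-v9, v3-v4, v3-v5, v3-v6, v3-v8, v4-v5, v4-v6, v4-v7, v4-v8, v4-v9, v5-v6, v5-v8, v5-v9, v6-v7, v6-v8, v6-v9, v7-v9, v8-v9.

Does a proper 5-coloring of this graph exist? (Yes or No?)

No

v2, v3, v4, v5, v6, v8 are pairwise adjacent (a clique of size 6), so at least 6 colors are needed.
So 5 colors are not enough.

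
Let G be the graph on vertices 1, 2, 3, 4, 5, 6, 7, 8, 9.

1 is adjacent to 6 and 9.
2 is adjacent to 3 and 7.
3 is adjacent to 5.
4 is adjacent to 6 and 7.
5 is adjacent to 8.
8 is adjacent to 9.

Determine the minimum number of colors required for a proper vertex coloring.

The cycle 7-4-6-1-9-8-5-3-2-7 has odd length 9, so it cannot be 2-colored; at least 3 colors are needed.
3 colors suffice: color red → {2, 4, 5, 9}; color blue → {3, 6, 7, 8}; color green → {1}. Each edge has distinct colors on its endpoints.

3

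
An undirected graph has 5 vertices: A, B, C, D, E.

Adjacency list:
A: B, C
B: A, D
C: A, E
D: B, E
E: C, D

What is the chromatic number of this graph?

The cycle A-B-D-E-C-A has odd length 5, so it cannot be 2-colored; at least 3 colors are needed.
A valid assignment using 3 colors: A=3, B=2, C=1, D=1, E=2. Each edge has distinct colors on its endpoints.

3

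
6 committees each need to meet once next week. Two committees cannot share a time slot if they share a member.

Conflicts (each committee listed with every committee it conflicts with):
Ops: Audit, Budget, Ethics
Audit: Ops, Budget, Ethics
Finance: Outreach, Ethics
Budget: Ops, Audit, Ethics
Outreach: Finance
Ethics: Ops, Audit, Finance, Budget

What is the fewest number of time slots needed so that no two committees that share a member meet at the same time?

Ops, Audit, Budget, Ethics are mutually in conflict, so at least 4 time slots are needed.
4 time slots suffice: time slot 1 → {Outreach, Ethics}; time slot 2 → {Finance, Budget}; time slot 3 → {Ops}; time slot 4 → {Audit}. No two conflicting committees share a time slot.

4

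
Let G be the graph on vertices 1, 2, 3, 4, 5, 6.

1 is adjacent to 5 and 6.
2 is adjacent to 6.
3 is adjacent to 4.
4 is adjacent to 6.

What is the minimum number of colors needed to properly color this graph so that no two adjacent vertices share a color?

2 and 6 are adjacent, so at least 2 colors are needed.
2 colors suffice: color a → {3, 5, 6}; color b → {1, 2, 4}. No two adjacent vertices share a color.

2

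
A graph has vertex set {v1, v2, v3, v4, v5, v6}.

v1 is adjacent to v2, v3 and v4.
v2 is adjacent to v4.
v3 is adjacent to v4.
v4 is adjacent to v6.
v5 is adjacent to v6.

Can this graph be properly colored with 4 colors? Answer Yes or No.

Yes

The chromatic number is 3. v1, v3, v4 form a triangle, so at least 3 colors are needed.
3 colors suffice: color 1 → {v4, v5}; color 2 → {v1, v6}; color 3 → {v2, v3}.
Since 4 ≥ 3, a proper 4-coloring certainly exists.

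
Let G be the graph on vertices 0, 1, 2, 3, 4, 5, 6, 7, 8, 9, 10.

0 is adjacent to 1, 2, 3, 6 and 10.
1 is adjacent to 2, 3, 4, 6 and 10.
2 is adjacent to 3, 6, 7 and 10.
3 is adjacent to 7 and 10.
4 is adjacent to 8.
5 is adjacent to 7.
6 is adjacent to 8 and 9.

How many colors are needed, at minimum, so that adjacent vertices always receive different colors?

0, 1, 2, 3, 10 are mutually adjacent (a clique of size 5), so at least 5 colors are needed.
5 colors suffice: color red → {2, 5, 8, 9}; color blue → {1, 7}; color green → {3, 4, 6}; color yellow → {0}; color purple → {10}. Every edge joins two different colors.

5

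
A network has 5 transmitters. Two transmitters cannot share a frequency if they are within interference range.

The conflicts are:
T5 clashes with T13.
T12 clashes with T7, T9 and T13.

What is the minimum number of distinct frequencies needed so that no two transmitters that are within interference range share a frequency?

T12 and T7 conflict, so at least 2 frequencies are needed.
Using 2 frequencies: T5=1, T12=1, T7=2, T9=2, T13=2. No two conflicting transmitters share a frequency.

2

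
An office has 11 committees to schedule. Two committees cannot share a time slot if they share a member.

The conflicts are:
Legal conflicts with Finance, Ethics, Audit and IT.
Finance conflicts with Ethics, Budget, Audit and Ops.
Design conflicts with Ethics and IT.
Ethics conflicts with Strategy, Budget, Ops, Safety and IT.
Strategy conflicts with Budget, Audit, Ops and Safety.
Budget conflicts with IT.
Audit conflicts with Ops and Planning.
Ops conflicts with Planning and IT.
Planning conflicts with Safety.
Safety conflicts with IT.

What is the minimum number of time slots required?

3

Ethics, Strategy, Ops are mutually in conflict, so at least 3 time slots are needed.
A valid assignment using 3 time slots: Legal=2, Finance=3, Design=2, Ethics=1, Strategy=3, Budget=2, Audit=1, Ops=2, Planning=3, Safety=2, IT=3. No two conflicting committees share a time slot.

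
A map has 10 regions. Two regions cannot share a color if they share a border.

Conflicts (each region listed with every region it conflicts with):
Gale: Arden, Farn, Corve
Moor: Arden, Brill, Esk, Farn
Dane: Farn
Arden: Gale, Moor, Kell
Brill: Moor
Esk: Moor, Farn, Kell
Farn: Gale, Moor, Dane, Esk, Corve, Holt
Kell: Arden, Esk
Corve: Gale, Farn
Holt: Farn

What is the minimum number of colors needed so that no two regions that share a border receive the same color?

3

Moor, Esk, Farn are mutually in conflict, so at least 3 colors are needed.
3 colors suffice: color 1 → {Arden, Brill, Farn}; color 2 → {Gale, Moor, Dane, Kell, Holt}; color 3 → {Esk, Corve}. Every pair that conflicts lands in different colors.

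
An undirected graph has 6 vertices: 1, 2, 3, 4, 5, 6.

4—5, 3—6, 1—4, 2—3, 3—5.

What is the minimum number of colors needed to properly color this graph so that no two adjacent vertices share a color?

1 and 4 are adjacent, so at least 2 colors are needed.
2 colors suffice: color a → {3, 4}; color b → {1, 2, 5, 6}. No two adjacent vertices share a color.

2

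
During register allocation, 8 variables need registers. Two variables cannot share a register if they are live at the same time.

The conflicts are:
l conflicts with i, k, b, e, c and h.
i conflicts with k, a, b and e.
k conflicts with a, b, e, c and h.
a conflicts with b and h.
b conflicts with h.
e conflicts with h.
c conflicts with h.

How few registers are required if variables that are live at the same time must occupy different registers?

l, i, k, e all conflict with each other, so at least 4 registers are needed.
4 registers suffice: register 1 → {k}; register 2 → {i, h}; register 3 → {l, a}; register 4 → {b, e, c}. Each listed conflict is separated.

4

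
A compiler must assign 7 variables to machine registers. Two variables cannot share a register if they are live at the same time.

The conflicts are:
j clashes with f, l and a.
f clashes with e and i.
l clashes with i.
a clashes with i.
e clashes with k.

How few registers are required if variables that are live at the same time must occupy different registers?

2

j and f conflict, so at least 2 registers are needed.
2 registers suffice: register 1 → {f, l, a, k}; register 2 → {j, e, i}. Each listed conflict is separated.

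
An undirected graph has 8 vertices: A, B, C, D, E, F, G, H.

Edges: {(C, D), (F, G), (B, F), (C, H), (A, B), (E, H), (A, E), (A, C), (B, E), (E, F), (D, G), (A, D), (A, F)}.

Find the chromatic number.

A, B, E, F form a clique, so at least 4 colors are needed.
4 colors suffice: color 1 → {A, G, H}; color 2 → {D, F}; color 3 → {C, E}; color 4 → {B}. Each edge has distinct colors on its endpoints.

4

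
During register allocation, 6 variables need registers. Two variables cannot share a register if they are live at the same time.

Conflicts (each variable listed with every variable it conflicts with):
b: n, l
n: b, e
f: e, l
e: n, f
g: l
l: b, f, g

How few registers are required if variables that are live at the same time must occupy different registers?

The cycle f-e-n-b-l-f has odd length 5, so it cannot be 2-colored; at least 3 registers are needed.
3 registers suffice: register 1 → {n, l}; register 2 → {b, f, g}; register 3 → {e}. No two conflicting variables share a register.

3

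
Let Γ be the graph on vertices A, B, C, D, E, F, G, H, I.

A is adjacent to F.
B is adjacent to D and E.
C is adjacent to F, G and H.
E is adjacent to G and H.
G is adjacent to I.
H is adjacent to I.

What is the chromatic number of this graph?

2

C and G are adjacent, so at least 2 colors are needed.
2 colors suffice: A=2, B=1, C=2, D=2, E=2, F=1, G=1, H=1, I=2. Each edge has distinct colors on its endpoints.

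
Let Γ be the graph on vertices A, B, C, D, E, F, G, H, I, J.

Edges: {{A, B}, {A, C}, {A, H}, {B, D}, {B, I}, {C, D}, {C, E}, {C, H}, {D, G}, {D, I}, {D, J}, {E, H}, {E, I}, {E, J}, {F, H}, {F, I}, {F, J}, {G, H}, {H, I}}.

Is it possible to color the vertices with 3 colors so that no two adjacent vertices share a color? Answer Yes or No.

The chromatic number is 3. A, C, H form a triangle, so at least 3 colors are needed.
One proper 3-coloring: A=3, B=1, C=2, D=3, E=3, F=3, G=2, H=1, I=2, J=1.
That is already a proper 3-coloring.

Yes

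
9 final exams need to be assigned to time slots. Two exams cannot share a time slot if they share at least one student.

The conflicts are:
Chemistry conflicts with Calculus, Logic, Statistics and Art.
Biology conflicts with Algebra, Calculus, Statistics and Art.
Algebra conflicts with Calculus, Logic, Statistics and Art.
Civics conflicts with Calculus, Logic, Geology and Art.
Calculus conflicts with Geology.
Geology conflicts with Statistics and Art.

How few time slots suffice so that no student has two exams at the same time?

Biology, Algebra, Calculus are mutually in conflict, so at least 3 time slots are needed.
A valid assignment using 3 time slots: Chemistry=1, Biology=3, Algebra=1, Civics=1, Calculus=2, Logic=2, Geology=3, Statistics=2, Art=2. No two conflicting exams share a time slot.

3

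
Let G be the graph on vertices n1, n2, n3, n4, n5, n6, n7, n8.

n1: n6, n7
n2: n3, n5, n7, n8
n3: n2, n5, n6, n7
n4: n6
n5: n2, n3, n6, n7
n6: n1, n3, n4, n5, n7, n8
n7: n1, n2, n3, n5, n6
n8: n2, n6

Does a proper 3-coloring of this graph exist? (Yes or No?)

n2, n3, n5, n7 are pairwise adjacent (a clique of size 4), so at least 4 colors are needed.
So 3 colors are not enough.

No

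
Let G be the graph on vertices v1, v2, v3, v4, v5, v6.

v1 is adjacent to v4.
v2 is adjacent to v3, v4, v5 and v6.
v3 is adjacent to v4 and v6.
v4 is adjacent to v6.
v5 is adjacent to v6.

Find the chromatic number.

v2, v3, v4, v6 are mutually adjacent (a clique of size 4), so at least 4 colors are needed.
4 colors suffice: color 1 → {v1, v6}; color 2 → {v4, v5}; color 3 → {v2}; color 4 → {v3}. Every edge joins two different colors.

4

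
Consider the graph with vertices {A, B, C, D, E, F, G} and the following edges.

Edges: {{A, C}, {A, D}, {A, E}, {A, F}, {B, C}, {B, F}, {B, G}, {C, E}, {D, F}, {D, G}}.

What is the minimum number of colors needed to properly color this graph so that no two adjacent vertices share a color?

A, C, E are pairwise adjacent, so at least 3 colors are needed.
3 colors suffice: color red → {A, B}; color blue → {C, F, G}; color green → {D, E}. Each edge has distinct colors on its endpoints.

3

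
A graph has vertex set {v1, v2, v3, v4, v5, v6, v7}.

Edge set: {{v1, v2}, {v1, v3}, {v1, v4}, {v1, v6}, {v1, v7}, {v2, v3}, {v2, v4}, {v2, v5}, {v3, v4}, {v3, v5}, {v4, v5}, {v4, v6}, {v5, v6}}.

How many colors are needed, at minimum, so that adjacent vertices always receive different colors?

4

v1, v2, v3, v4 are pairwise adjacent (a clique of size 4), so at least 4 colors are needed.
4 colors suffice: v1=1, v2=4, v3=3, v4=2, v5=1, v6=3, v7=2. No two adjacent vertices share a color.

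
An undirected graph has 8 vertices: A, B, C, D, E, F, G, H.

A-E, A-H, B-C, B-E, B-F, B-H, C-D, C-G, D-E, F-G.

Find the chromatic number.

2

A and H are adjacent, so at least 2 colors are needed.
2 colors suffice: color 1 → {A, B, D, G}; color 2 → {C, E, F, H}. Each edge has distinct colors on its endpoints.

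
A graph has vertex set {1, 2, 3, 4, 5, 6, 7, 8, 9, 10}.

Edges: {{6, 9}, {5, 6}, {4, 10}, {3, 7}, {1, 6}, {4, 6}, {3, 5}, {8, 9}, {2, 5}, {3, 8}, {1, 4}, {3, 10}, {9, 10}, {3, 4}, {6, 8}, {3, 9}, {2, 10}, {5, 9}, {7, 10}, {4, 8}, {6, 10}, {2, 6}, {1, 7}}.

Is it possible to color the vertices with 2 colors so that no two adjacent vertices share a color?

No

3, 7, 10 form a triangle, so at least 3 colors are needed.
So 2 colors are not enough.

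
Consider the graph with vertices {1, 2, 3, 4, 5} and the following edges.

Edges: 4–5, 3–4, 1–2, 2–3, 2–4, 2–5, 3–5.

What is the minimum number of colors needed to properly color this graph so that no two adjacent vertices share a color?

2, 3, 4, 5 are pairwise adjacent (a clique of size 4), so at least 4 colors are needed.
4 colors suffice: color red → {2}; color blue → {1, 4}; color green → {3}; color yellow → {5}. Every edge joins two different colors.

4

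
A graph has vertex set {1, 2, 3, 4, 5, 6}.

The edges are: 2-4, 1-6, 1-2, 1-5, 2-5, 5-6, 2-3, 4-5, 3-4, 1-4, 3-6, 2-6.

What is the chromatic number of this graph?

4

1, 2, 5, 6 form a clique, so at least 4 colors are needed.
4 colors suffice: color a → {2}; color b → {4, 6}; color c → {3, 5}; color d → {1}. Each edge has distinct colors on its endpoints.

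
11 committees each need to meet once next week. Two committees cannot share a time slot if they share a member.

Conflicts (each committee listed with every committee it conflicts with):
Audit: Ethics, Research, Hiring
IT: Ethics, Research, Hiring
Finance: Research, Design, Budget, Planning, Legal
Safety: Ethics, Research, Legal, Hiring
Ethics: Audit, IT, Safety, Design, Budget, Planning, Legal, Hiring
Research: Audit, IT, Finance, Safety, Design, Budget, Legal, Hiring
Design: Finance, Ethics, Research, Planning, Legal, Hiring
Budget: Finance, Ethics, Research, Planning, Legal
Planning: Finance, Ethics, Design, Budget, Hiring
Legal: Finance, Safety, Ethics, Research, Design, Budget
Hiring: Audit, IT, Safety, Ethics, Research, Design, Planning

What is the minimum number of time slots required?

Finance, Research, Design, Legal pairwise conflict, so at least 4 time slots are needed.
Using 4 time slots: Audit=3, IT=3, Finance=2, Safety=4, Ethics=1, Research=1, Design=4, Budget=4, Planning=3, Legal=3, Hiring=2. Every pair that conflicts lands in different time slots.

4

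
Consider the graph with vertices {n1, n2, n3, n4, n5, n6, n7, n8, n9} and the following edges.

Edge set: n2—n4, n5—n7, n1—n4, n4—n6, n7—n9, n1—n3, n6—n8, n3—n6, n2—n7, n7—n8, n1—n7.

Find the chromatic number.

The cycle n3-n6-n8-n7-n1-n3 has odd length 5, so it cannot be 2-colored; at least 3 colors are needed.
One proper 3-coloring: n1=2, n2=2, n3=3, n4=3, n5=2, n6=1, n7=1, n8=2, n9=2. No two adjacent vertices share a color.

3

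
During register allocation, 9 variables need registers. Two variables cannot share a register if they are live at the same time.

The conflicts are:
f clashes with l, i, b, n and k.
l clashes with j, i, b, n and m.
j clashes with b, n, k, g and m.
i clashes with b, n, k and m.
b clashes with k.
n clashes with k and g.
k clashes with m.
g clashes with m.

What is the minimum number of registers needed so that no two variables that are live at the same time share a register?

f, l, i, b all conflict with each other, so at least 4 registers are needed.
4 registers suffice: register 1 → {j, i}; register 2 → {l, k, g}; register 3 → {b, n, m}; register 4 → {f}. No two conflicting variables share a register.

4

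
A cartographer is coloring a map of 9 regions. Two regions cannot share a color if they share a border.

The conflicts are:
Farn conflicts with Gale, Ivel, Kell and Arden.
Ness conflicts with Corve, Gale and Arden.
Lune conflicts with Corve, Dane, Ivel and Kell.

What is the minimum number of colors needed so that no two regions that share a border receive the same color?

Lune and Kell conflict, so at least 2 colors are needed.
2 colors suffice: color 1 → {Farn, Ness, Lune}; color 2 → {Corve, Dane, Gale, Ivel, Kell, Arden}. No two conflicting regions share a color.

2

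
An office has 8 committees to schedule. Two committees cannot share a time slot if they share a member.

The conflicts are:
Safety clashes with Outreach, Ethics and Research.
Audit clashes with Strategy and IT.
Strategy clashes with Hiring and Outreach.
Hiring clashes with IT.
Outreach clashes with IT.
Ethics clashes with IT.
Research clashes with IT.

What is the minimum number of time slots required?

Strategy and Hiring conflict, so at least 2 time slots are needed.
A valid assignment using 2 time slots: Safety=1, Audit=2, Strategy=1, Hiring=2, Outreach=2, Ethics=2, Research=2, IT=1. Each listed conflict is separated.

2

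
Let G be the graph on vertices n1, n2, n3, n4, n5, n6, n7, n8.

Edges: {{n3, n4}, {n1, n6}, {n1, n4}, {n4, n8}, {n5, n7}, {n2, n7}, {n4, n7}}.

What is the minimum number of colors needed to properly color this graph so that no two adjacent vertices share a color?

n2 and n7 are adjacent, so at least 2 colors are needed.
2 colors suffice: color 1 → {n2, n4, n5, n6}; color 2 → {n1, n3, n7, n8}. Each edge has distinct colors on its endpoints.

2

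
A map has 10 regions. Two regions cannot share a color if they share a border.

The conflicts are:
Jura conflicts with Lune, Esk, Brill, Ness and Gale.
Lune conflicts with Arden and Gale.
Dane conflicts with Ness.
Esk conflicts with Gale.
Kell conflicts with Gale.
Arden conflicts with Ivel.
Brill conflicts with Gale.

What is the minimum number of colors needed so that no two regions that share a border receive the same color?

Jura, Esk, Gale all conflict with each other, so at least 3 colors are needed.
One proper 3-coloring: Jura=2, Lune=3, Dane=2, Esk=3, Kell=2, Arden=1, Brill=3, Ness=1, Ivel=2, Gale=1. Each listed conflict is separated.

3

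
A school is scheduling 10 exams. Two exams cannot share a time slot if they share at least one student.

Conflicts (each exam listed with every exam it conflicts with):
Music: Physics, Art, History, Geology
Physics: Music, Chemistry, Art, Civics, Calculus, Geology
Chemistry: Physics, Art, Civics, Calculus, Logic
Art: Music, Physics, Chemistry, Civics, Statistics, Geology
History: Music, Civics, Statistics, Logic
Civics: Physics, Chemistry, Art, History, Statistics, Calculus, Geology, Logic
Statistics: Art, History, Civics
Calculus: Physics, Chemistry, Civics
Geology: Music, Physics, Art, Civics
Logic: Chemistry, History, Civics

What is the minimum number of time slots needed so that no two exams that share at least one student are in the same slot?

4

Music, Physics, Art, Geology pairwise conflict, so at least 4 time slots are needed.
4 time slots suffice: Music=1, Physics=2, Chemistry=4, Art=3, History=2, Civics=1, Statistics=4, Calculus=3, Geology=4, Logic=3. Each listed conflict is separated.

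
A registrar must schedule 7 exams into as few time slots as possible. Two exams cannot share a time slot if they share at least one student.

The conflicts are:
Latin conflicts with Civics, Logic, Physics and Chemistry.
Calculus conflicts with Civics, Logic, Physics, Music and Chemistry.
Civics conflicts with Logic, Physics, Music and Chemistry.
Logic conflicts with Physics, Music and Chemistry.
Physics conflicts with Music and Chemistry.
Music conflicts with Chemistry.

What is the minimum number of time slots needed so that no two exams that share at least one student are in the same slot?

6

Calculus, Civics, Logic, Physics, Music, Chemistry all conflict with each other, so at least 6 time slots are needed.
6 time slots suffice: time slot 1 → {Physics}; time slot 2 → {Logic}; time slot 3 → {Chemistry}; time slot 4 → {Civics}; time slot 5 → {Latin, Music}; time slot 6 → {Calculus}. Each listed conflict is separated.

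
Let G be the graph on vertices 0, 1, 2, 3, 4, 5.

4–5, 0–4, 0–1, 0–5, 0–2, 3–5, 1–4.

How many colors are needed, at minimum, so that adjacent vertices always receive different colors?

0, 4, 5 are mutually adjacent, so at least 3 colors are needed.
3 colors suffice: color red → {0, 3}; color blue → {2, 4}; color green → {1, 5}. Each edge has distinct colors on its endpoints.

3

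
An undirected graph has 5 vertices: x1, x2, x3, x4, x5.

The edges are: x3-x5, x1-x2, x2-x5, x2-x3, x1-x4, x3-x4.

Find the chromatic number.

3

x2, x3, x5 are pairwise adjacent, so at least 3 colors are needed.
3 colors suffice: color red → {x2, x4}; color blue → {x1, x3}; color green → {x5}. Every edge joins two different colors.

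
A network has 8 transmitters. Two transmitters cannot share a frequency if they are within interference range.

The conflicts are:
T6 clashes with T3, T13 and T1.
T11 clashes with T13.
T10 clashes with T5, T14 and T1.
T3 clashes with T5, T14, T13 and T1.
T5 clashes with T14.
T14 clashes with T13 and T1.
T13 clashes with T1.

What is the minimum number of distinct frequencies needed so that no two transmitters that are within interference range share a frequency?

4

T3, T14, T13, T1 all conflict with each other, so at least 4 frequencies are needed.
4 frequencies suffice: frequency 1 → {T5, T13}; frequency 2 → {T6, T11, T14}; frequency 3 → {T10, T3}; frequency 4 → {T1}. Each listed conflict is separated.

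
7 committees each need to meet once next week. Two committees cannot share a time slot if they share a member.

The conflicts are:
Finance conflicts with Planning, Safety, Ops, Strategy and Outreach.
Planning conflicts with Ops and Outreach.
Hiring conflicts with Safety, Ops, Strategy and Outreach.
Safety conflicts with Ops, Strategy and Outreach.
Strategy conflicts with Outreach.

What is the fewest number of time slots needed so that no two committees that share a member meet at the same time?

Hiring, Safety, Strategy, Outreach all conflict with each other, so at least 4 time slots are needed.
A valid assignment using 4 time slots: Finance=1, Planning=2, Hiring=1, Safety=2, Ops=3, Strategy=4, Outreach=3. Every pair that conflicts lands in different time slots.

4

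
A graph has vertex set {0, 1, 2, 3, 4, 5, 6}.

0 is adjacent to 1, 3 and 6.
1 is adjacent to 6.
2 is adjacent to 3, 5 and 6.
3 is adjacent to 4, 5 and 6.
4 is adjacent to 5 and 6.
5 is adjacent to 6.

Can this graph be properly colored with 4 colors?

Yes

The chromatic number is 4. 2, 3, 5, 6 are pairwise adjacent (a clique of size 4), so at least 4 colors are needed.
4 colors suffice: color red → {6}; color blue → {1, 3}; color green → {0, 5}; color yellow → {2, 4}.
That is already a proper 4-coloring.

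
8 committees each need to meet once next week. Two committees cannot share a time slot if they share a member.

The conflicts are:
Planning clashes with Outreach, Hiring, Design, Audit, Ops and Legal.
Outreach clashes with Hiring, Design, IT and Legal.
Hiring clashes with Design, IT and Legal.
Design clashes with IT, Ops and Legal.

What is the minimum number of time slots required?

Planning, Outreach, Hiring, Design, Legal are mutually in conflict, so at least 5 time slots are needed.
5 time slots suffice: time slot 1 → {Planning, IT}; time slot 2 → {Design, Audit}; time slot 3 → {Hiring, Ops}; time slot 4 → {Outreach}; time slot 5 → {Legal}. Every pair that conflicts lands in different time slots.

5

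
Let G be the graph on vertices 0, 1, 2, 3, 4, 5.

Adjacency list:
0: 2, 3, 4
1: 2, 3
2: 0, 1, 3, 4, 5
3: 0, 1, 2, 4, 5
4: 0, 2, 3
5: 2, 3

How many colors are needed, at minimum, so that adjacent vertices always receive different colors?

4

0, 2, 3, 4 are pairwise adjacent (a clique of size 4), so at least 4 colors are needed.
4 colors suffice: color a → {3}; color b → {2}; color c → {0, 1, 5}; color d → {4}. No two adjacent vertices share a color.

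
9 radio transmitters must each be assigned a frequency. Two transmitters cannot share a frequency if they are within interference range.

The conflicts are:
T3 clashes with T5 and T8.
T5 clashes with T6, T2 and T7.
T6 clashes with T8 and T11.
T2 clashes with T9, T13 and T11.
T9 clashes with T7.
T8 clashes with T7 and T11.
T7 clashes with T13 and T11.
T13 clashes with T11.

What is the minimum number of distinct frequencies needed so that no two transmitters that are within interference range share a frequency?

T8, T7, T11 pairwise conflict, so at least 3 frequencies are needed.
3 frequencies suffice: frequency 1 → {T3, T6, T2, T7}; frequency 2 → {T5, T9, T11}; frequency 3 → {T8, T13}. Every pair that conflicts lands in different frequencies.

3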